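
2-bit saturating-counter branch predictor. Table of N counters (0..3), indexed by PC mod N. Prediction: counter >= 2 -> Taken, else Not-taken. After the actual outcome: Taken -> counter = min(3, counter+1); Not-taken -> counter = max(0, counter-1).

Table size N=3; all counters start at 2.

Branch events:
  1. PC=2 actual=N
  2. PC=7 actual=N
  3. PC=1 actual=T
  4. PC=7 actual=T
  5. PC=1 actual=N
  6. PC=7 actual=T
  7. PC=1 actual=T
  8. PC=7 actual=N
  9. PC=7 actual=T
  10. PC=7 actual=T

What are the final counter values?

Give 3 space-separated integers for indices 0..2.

Answer: 2 3 1

Derivation:
Ev 1: PC=2 idx=2 pred=T actual=N -> ctr[2]=1
Ev 2: PC=7 idx=1 pred=T actual=N -> ctr[1]=1
Ev 3: PC=1 idx=1 pred=N actual=T -> ctr[1]=2
Ev 4: PC=7 idx=1 pred=T actual=T -> ctr[1]=3
Ev 5: PC=1 idx=1 pred=T actual=N -> ctr[1]=2
Ev 6: PC=7 idx=1 pred=T actual=T -> ctr[1]=3
Ev 7: PC=1 idx=1 pred=T actual=T -> ctr[1]=3
Ev 8: PC=7 idx=1 pred=T actual=N -> ctr[1]=2
Ev 9: PC=7 idx=1 pred=T actual=T -> ctr[1]=3
Ev 10: PC=7 idx=1 pred=T actual=T -> ctr[1]=3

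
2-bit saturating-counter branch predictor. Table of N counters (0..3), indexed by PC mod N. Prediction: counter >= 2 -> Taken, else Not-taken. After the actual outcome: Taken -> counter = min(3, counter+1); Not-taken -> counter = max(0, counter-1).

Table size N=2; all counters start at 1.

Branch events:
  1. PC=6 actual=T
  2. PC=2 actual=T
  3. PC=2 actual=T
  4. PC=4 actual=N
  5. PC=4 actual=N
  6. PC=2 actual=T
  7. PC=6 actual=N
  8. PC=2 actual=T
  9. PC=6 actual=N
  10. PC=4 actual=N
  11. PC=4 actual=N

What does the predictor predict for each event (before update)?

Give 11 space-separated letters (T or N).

Ev 1: PC=6 idx=0 pred=N actual=T -> ctr[0]=2
Ev 2: PC=2 idx=0 pred=T actual=T -> ctr[0]=3
Ev 3: PC=2 idx=0 pred=T actual=T -> ctr[0]=3
Ev 4: PC=4 idx=0 pred=T actual=N -> ctr[0]=2
Ev 5: PC=4 idx=0 pred=T actual=N -> ctr[0]=1
Ev 6: PC=2 idx=0 pred=N actual=T -> ctr[0]=2
Ev 7: PC=6 idx=0 pred=T actual=N -> ctr[0]=1
Ev 8: PC=2 idx=0 pred=N actual=T -> ctr[0]=2
Ev 9: PC=6 idx=0 pred=T actual=N -> ctr[0]=1
Ev 10: PC=4 idx=0 pred=N actual=N -> ctr[0]=0
Ev 11: PC=4 idx=0 pred=N actual=N -> ctr[0]=0

Answer: N T T T T N T N T N N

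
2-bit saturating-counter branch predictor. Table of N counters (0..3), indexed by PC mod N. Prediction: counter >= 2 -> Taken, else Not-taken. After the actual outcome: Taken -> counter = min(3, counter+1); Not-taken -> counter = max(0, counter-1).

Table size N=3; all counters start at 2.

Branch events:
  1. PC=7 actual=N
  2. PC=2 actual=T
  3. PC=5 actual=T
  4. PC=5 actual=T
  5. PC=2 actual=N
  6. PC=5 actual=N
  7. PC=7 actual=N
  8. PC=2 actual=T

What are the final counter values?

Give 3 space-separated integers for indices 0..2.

Answer: 2 0 2

Derivation:
Ev 1: PC=7 idx=1 pred=T actual=N -> ctr[1]=1
Ev 2: PC=2 idx=2 pred=T actual=T -> ctr[2]=3
Ev 3: PC=5 idx=2 pred=T actual=T -> ctr[2]=3
Ev 4: PC=5 idx=2 pred=T actual=T -> ctr[2]=3
Ev 5: PC=2 idx=2 pred=T actual=N -> ctr[2]=2
Ev 6: PC=5 idx=2 pred=T actual=N -> ctr[2]=1
Ev 7: PC=7 idx=1 pred=N actual=N -> ctr[1]=0
Ev 8: PC=2 idx=2 pred=N actual=T -> ctr[2]=2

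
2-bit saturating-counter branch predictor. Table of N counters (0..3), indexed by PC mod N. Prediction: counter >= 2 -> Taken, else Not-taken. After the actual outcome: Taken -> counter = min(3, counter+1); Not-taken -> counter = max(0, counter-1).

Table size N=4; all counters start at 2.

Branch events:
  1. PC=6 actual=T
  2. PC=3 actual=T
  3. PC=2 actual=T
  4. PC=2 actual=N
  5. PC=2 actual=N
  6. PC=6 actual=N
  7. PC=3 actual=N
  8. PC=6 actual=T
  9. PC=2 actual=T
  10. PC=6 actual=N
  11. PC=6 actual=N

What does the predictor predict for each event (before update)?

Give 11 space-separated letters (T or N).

Ev 1: PC=6 idx=2 pred=T actual=T -> ctr[2]=3
Ev 2: PC=3 idx=3 pred=T actual=T -> ctr[3]=3
Ev 3: PC=2 idx=2 pred=T actual=T -> ctr[2]=3
Ev 4: PC=2 idx=2 pred=T actual=N -> ctr[2]=2
Ev 5: PC=2 idx=2 pred=T actual=N -> ctr[2]=1
Ev 6: PC=6 idx=2 pred=N actual=N -> ctr[2]=0
Ev 7: PC=3 idx=3 pred=T actual=N -> ctr[3]=2
Ev 8: PC=6 idx=2 pred=N actual=T -> ctr[2]=1
Ev 9: PC=2 idx=2 pred=N actual=T -> ctr[2]=2
Ev 10: PC=6 idx=2 pred=T actual=N -> ctr[2]=1
Ev 11: PC=6 idx=2 pred=N actual=N -> ctr[2]=0

Answer: T T T T T N T N N T N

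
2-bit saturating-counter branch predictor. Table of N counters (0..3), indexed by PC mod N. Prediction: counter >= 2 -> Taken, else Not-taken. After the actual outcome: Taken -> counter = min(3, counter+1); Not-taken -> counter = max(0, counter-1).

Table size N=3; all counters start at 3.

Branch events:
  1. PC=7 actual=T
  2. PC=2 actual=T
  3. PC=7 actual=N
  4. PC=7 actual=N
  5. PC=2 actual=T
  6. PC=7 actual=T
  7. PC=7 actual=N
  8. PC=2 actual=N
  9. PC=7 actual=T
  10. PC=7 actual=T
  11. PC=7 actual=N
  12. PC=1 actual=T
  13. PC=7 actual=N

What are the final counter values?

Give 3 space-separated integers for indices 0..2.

Answer: 3 2 2

Derivation:
Ev 1: PC=7 idx=1 pred=T actual=T -> ctr[1]=3
Ev 2: PC=2 idx=2 pred=T actual=T -> ctr[2]=3
Ev 3: PC=7 idx=1 pred=T actual=N -> ctr[1]=2
Ev 4: PC=7 idx=1 pred=T actual=N -> ctr[1]=1
Ev 5: PC=2 idx=2 pred=T actual=T -> ctr[2]=3
Ev 6: PC=7 idx=1 pred=N actual=T -> ctr[1]=2
Ev 7: PC=7 idx=1 pred=T actual=N -> ctr[1]=1
Ev 8: PC=2 idx=2 pred=T actual=N -> ctr[2]=2
Ev 9: PC=7 idx=1 pred=N actual=T -> ctr[1]=2
Ev 10: PC=7 idx=1 pred=T actual=T -> ctr[1]=3
Ev 11: PC=7 idx=1 pred=T actual=N -> ctr[1]=2
Ev 12: PC=1 idx=1 pred=T actual=T -> ctr[1]=3
Ev 13: PC=7 idx=1 pred=T actual=N -> ctr[1]=2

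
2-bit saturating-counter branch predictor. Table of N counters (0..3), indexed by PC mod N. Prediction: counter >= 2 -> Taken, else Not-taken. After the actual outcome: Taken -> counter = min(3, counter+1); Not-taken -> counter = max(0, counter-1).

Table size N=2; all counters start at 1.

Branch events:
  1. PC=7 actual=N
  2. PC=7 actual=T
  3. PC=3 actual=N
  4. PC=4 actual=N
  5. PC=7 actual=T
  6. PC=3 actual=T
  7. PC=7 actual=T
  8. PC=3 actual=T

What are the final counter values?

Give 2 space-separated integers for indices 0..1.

Answer: 0 3

Derivation:
Ev 1: PC=7 idx=1 pred=N actual=N -> ctr[1]=0
Ev 2: PC=7 idx=1 pred=N actual=T -> ctr[1]=1
Ev 3: PC=3 idx=1 pred=N actual=N -> ctr[1]=0
Ev 4: PC=4 idx=0 pred=N actual=N -> ctr[0]=0
Ev 5: PC=7 idx=1 pred=N actual=T -> ctr[1]=1
Ev 6: PC=3 idx=1 pred=N actual=T -> ctr[1]=2
Ev 7: PC=7 idx=1 pred=T actual=T -> ctr[1]=3
Ev 8: PC=3 idx=1 pred=T actual=T -> ctr[1]=3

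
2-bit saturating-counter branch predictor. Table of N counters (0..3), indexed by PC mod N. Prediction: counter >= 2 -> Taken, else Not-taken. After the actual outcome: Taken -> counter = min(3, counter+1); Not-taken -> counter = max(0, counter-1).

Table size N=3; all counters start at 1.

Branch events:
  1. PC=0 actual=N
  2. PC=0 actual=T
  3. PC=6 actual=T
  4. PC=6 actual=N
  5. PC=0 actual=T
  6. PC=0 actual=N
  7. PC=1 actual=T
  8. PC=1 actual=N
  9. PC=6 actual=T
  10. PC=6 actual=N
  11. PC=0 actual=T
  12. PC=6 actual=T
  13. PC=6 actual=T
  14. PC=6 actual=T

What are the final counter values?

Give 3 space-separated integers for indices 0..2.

Ev 1: PC=0 idx=0 pred=N actual=N -> ctr[0]=0
Ev 2: PC=0 idx=0 pred=N actual=T -> ctr[0]=1
Ev 3: PC=6 idx=0 pred=N actual=T -> ctr[0]=2
Ev 4: PC=6 idx=0 pred=T actual=N -> ctr[0]=1
Ev 5: PC=0 idx=0 pred=N actual=T -> ctr[0]=2
Ev 6: PC=0 idx=0 pred=T actual=N -> ctr[0]=1
Ev 7: PC=1 idx=1 pred=N actual=T -> ctr[1]=2
Ev 8: PC=1 idx=1 pred=T actual=N -> ctr[1]=1
Ev 9: PC=6 idx=0 pred=N actual=T -> ctr[0]=2
Ev 10: PC=6 idx=0 pred=T actual=N -> ctr[0]=1
Ev 11: PC=0 idx=0 pred=N actual=T -> ctr[0]=2
Ev 12: PC=6 idx=0 pred=T actual=T -> ctr[0]=3
Ev 13: PC=6 idx=0 pred=T actual=T -> ctr[0]=3
Ev 14: PC=6 idx=0 pred=T actual=T -> ctr[0]=3

Answer: 3 1 1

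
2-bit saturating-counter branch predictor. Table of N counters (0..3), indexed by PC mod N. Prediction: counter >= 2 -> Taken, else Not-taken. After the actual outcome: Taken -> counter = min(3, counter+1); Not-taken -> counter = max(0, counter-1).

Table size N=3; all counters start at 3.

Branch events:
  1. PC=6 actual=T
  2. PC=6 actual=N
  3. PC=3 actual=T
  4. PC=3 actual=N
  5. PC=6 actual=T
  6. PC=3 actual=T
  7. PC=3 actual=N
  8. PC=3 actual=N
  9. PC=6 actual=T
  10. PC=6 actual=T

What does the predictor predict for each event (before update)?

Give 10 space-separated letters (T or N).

Answer: T T T T T T T T N T

Derivation:
Ev 1: PC=6 idx=0 pred=T actual=T -> ctr[0]=3
Ev 2: PC=6 idx=0 pred=T actual=N -> ctr[0]=2
Ev 3: PC=3 idx=0 pred=T actual=T -> ctr[0]=3
Ev 4: PC=3 idx=0 pred=T actual=N -> ctr[0]=2
Ev 5: PC=6 idx=0 pred=T actual=T -> ctr[0]=3
Ev 6: PC=3 idx=0 pred=T actual=T -> ctr[0]=3
Ev 7: PC=3 idx=0 pred=T actual=N -> ctr[0]=2
Ev 8: PC=3 idx=0 pred=T actual=N -> ctr[0]=1
Ev 9: PC=6 idx=0 pred=N actual=T -> ctr[0]=2
Ev 10: PC=6 idx=0 pred=T actual=T -> ctr[0]=3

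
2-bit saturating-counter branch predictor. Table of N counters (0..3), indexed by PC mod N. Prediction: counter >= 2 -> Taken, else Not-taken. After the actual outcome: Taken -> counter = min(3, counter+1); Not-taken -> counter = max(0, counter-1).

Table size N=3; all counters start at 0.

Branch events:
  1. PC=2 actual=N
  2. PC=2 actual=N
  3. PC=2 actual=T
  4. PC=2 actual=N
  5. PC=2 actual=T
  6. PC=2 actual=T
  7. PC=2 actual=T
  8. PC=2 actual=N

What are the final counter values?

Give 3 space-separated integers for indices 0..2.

Answer: 0 0 2

Derivation:
Ev 1: PC=2 idx=2 pred=N actual=N -> ctr[2]=0
Ev 2: PC=2 idx=2 pred=N actual=N -> ctr[2]=0
Ev 3: PC=2 idx=2 pred=N actual=T -> ctr[2]=1
Ev 4: PC=2 idx=2 pred=N actual=N -> ctr[2]=0
Ev 5: PC=2 idx=2 pred=N actual=T -> ctr[2]=1
Ev 6: PC=2 idx=2 pred=N actual=T -> ctr[2]=2
Ev 7: PC=2 idx=2 pred=T actual=T -> ctr[2]=3
Ev 8: PC=2 idx=2 pred=T actual=N -> ctr[2]=2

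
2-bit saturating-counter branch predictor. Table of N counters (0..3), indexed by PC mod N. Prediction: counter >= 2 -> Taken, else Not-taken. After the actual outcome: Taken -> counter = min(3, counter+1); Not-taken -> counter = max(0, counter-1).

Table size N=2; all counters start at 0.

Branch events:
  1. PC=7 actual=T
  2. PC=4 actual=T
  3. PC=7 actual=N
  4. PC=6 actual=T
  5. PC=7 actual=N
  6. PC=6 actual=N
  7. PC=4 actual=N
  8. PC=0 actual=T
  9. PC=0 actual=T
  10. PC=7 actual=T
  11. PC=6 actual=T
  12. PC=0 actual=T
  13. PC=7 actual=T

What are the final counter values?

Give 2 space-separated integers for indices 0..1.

Answer: 3 2

Derivation:
Ev 1: PC=7 idx=1 pred=N actual=T -> ctr[1]=1
Ev 2: PC=4 idx=0 pred=N actual=T -> ctr[0]=1
Ev 3: PC=7 idx=1 pred=N actual=N -> ctr[1]=0
Ev 4: PC=6 idx=0 pred=N actual=T -> ctr[0]=2
Ev 5: PC=7 idx=1 pred=N actual=N -> ctr[1]=0
Ev 6: PC=6 idx=0 pred=T actual=N -> ctr[0]=1
Ev 7: PC=4 idx=0 pred=N actual=N -> ctr[0]=0
Ev 8: PC=0 idx=0 pred=N actual=T -> ctr[0]=1
Ev 9: PC=0 idx=0 pred=N actual=T -> ctr[0]=2
Ev 10: PC=7 idx=1 pred=N actual=T -> ctr[1]=1
Ev 11: PC=6 idx=0 pred=T actual=T -> ctr[0]=3
Ev 12: PC=0 idx=0 pred=T actual=T -> ctr[0]=3
Ev 13: PC=7 idx=1 pred=N actual=T -> ctr[1]=2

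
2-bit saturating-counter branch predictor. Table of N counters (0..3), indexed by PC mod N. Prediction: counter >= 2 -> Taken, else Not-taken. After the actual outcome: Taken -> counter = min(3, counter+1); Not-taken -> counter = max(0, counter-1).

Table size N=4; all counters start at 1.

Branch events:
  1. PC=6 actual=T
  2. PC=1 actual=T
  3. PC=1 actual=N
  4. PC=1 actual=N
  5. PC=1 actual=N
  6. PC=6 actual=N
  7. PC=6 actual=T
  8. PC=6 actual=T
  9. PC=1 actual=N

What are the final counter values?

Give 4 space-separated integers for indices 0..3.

Ev 1: PC=6 idx=2 pred=N actual=T -> ctr[2]=2
Ev 2: PC=1 idx=1 pred=N actual=T -> ctr[1]=2
Ev 3: PC=1 idx=1 pred=T actual=N -> ctr[1]=1
Ev 4: PC=1 idx=1 pred=N actual=N -> ctr[1]=0
Ev 5: PC=1 idx=1 pred=N actual=N -> ctr[1]=0
Ev 6: PC=6 idx=2 pred=T actual=N -> ctr[2]=1
Ev 7: PC=6 idx=2 pred=N actual=T -> ctr[2]=2
Ev 8: PC=6 idx=2 pred=T actual=T -> ctr[2]=3
Ev 9: PC=1 idx=1 pred=N actual=N -> ctr[1]=0

Answer: 1 0 3 1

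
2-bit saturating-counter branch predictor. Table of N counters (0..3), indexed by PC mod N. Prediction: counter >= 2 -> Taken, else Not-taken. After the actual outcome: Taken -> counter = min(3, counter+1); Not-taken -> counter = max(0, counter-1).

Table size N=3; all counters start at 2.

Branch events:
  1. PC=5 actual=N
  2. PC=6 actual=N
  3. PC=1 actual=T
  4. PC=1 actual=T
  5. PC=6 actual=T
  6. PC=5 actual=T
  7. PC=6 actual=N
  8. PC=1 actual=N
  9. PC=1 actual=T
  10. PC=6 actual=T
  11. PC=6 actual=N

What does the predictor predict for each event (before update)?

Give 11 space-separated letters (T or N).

Ev 1: PC=5 idx=2 pred=T actual=N -> ctr[2]=1
Ev 2: PC=6 idx=0 pred=T actual=N -> ctr[0]=1
Ev 3: PC=1 idx=1 pred=T actual=T -> ctr[1]=3
Ev 4: PC=1 idx=1 pred=T actual=T -> ctr[1]=3
Ev 5: PC=6 idx=0 pred=N actual=T -> ctr[0]=2
Ev 6: PC=5 idx=2 pred=N actual=T -> ctr[2]=2
Ev 7: PC=6 idx=0 pred=T actual=N -> ctr[0]=1
Ev 8: PC=1 idx=1 pred=T actual=N -> ctr[1]=2
Ev 9: PC=1 idx=1 pred=T actual=T -> ctr[1]=3
Ev 10: PC=6 idx=0 pred=N actual=T -> ctr[0]=2
Ev 11: PC=6 idx=0 pred=T actual=N -> ctr[0]=1

Answer: T T T T N N T T T N T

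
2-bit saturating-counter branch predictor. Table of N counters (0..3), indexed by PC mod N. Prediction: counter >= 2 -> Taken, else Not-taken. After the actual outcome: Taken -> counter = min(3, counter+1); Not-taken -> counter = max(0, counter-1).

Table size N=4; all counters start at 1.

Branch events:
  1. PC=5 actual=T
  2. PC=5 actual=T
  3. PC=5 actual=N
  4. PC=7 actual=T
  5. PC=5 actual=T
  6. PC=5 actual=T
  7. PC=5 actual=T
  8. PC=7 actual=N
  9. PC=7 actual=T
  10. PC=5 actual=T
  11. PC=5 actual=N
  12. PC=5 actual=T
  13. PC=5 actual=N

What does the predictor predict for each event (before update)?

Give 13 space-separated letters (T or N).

Ev 1: PC=5 idx=1 pred=N actual=T -> ctr[1]=2
Ev 2: PC=5 idx=1 pred=T actual=T -> ctr[1]=3
Ev 3: PC=5 idx=1 pred=T actual=N -> ctr[1]=2
Ev 4: PC=7 idx=3 pred=N actual=T -> ctr[3]=2
Ev 5: PC=5 idx=1 pred=T actual=T -> ctr[1]=3
Ev 6: PC=5 idx=1 pred=T actual=T -> ctr[1]=3
Ev 7: PC=5 idx=1 pred=T actual=T -> ctr[1]=3
Ev 8: PC=7 idx=3 pred=T actual=N -> ctr[3]=1
Ev 9: PC=7 idx=3 pred=N actual=T -> ctr[3]=2
Ev 10: PC=5 idx=1 pred=T actual=T -> ctr[1]=3
Ev 11: PC=5 idx=1 pred=T actual=N -> ctr[1]=2
Ev 12: PC=5 idx=1 pred=T actual=T -> ctr[1]=3
Ev 13: PC=5 idx=1 pred=T actual=N -> ctr[1]=2

Answer: N T T N T T T T N T T T T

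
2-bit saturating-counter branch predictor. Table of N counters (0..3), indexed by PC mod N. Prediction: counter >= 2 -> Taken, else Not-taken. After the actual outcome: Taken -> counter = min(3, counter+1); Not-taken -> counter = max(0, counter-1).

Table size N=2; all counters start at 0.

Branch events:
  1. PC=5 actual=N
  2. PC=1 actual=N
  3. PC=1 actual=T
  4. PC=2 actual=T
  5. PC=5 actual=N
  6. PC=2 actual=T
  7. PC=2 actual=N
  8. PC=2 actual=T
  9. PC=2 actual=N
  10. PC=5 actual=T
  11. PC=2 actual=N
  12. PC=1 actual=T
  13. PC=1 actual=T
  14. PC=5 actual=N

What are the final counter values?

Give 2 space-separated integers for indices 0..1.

Answer: 0 2

Derivation:
Ev 1: PC=5 idx=1 pred=N actual=N -> ctr[1]=0
Ev 2: PC=1 idx=1 pred=N actual=N -> ctr[1]=0
Ev 3: PC=1 idx=1 pred=N actual=T -> ctr[1]=1
Ev 4: PC=2 idx=0 pred=N actual=T -> ctr[0]=1
Ev 5: PC=5 idx=1 pred=N actual=N -> ctr[1]=0
Ev 6: PC=2 idx=0 pred=N actual=T -> ctr[0]=2
Ev 7: PC=2 idx=0 pred=T actual=N -> ctr[0]=1
Ev 8: PC=2 idx=0 pred=N actual=T -> ctr[0]=2
Ev 9: PC=2 idx=0 pred=T actual=N -> ctr[0]=1
Ev 10: PC=5 idx=1 pred=N actual=T -> ctr[1]=1
Ev 11: PC=2 idx=0 pred=N actual=N -> ctr[0]=0
Ev 12: PC=1 idx=1 pred=N actual=T -> ctr[1]=2
Ev 13: PC=1 idx=1 pred=T actual=T -> ctr[1]=3
Ev 14: PC=5 idx=1 pred=T actual=N -> ctr[1]=2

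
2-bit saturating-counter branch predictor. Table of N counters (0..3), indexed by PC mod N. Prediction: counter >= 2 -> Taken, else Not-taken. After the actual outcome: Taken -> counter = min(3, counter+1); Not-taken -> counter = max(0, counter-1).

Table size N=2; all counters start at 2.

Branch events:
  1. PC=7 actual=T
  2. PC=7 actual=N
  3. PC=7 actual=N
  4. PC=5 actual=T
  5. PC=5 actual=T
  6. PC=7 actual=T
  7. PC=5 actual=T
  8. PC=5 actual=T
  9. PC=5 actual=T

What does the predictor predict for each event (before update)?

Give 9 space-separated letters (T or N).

Answer: T T T N T T T T T

Derivation:
Ev 1: PC=7 idx=1 pred=T actual=T -> ctr[1]=3
Ev 2: PC=7 idx=1 pred=T actual=N -> ctr[1]=2
Ev 3: PC=7 idx=1 pred=T actual=N -> ctr[1]=1
Ev 4: PC=5 idx=1 pred=N actual=T -> ctr[1]=2
Ev 5: PC=5 idx=1 pred=T actual=T -> ctr[1]=3
Ev 6: PC=7 idx=1 pred=T actual=T -> ctr[1]=3
Ev 7: PC=5 idx=1 pred=T actual=T -> ctr[1]=3
Ev 8: PC=5 idx=1 pred=T actual=T -> ctr[1]=3
Ev 9: PC=5 idx=1 pred=T actual=T -> ctr[1]=3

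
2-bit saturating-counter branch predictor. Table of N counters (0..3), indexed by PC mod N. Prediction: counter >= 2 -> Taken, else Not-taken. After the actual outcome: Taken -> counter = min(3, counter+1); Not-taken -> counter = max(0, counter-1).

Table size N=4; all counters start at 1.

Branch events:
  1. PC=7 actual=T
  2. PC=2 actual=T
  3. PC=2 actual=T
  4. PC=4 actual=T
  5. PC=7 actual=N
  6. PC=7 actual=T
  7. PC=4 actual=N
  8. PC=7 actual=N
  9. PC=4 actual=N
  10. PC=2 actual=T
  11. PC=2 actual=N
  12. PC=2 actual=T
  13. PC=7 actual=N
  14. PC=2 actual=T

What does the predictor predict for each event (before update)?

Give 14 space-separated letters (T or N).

Answer: N N T N T N T T N T T T N T

Derivation:
Ev 1: PC=7 idx=3 pred=N actual=T -> ctr[3]=2
Ev 2: PC=2 idx=2 pred=N actual=T -> ctr[2]=2
Ev 3: PC=2 idx=2 pred=T actual=T -> ctr[2]=3
Ev 4: PC=4 idx=0 pred=N actual=T -> ctr[0]=2
Ev 5: PC=7 idx=3 pred=T actual=N -> ctr[3]=1
Ev 6: PC=7 idx=3 pred=N actual=T -> ctr[3]=2
Ev 7: PC=4 idx=0 pred=T actual=N -> ctr[0]=1
Ev 8: PC=7 idx=3 pred=T actual=N -> ctr[3]=1
Ev 9: PC=4 idx=0 pred=N actual=N -> ctr[0]=0
Ev 10: PC=2 idx=2 pred=T actual=T -> ctr[2]=3
Ev 11: PC=2 idx=2 pred=T actual=N -> ctr[2]=2
Ev 12: PC=2 idx=2 pred=T actual=T -> ctr[2]=3
Ev 13: PC=7 idx=3 pred=N actual=N -> ctr[3]=0
Ev 14: PC=2 idx=2 pred=T actual=T -> ctr[2]=3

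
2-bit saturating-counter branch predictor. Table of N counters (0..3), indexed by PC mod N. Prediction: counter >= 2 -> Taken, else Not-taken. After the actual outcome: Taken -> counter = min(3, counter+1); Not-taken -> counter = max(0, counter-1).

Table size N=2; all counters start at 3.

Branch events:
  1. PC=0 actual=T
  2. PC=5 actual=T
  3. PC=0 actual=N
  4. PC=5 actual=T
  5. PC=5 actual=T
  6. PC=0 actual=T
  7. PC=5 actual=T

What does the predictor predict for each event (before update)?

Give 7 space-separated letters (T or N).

Ev 1: PC=0 idx=0 pred=T actual=T -> ctr[0]=3
Ev 2: PC=5 idx=1 pred=T actual=T -> ctr[1]=3
Ev 3: PC=0 idx=0 pred=T actual=N -> ctr[0]=2
Ev 4: PC=5 idx=1 pred=T actual=T -> ctr[1]=3
Ev 5: PC=5 idx=1 pred=T actual=T -> ctr[1]=3
Ev 6: PC=0 idx=0 pred=T actual=T -> ctr[0]=3
Ev 7: PC=5 idx=1 pred=T actual=T -> ctr[1]=3

Answer: T T T T T T T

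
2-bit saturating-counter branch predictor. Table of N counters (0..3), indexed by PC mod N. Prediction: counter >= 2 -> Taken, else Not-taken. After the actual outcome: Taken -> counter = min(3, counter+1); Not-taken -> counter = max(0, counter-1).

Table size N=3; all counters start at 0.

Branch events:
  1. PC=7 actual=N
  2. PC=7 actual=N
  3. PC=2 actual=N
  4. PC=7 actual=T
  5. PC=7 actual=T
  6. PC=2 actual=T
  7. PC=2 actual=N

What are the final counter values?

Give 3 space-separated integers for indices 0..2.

Answer: 0 2 0

Derivation:
Ev 1: PC=7 idx=1 pred=N actual=N -> ctr[1]=0
Ev 2: PC=7 idx=1 pred=N actual=N -> ctr[1]=0
Ev 3: PC=2 idx=2 pred=N actual=N -> ctr[2]=0
Ev 4: PC=7 idx=1 pred=N actual=T -> ctr[1]=1
Ev 5: PC=7 idx=1 pred=N actual=T -> ctr[1]=2
Ev 6: PC=2 idx=2 pred=N actual=T -> ctr[2]=1
Ev 7: PC=2 idx=2 pred=N actual=N -> ctr[2]=0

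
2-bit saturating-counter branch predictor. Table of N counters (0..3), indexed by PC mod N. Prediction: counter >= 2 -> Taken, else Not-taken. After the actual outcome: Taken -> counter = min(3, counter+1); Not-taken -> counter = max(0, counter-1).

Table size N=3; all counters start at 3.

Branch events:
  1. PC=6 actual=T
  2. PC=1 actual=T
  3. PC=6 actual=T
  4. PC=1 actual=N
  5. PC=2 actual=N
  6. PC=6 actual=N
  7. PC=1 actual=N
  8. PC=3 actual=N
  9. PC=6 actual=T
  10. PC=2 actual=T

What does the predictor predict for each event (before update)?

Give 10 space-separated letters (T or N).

Ev 1: PC=6 idx=0 pred=T actual=T -> ctr[0]=3
Ev 2: PC=1 idx=1 pred=T actual=T -> ctr[1]=3
Ev 3: PC=6 idx=0 pred=T actual=T -> ctr[0]=3
Ev 4: PC=1 idx=1 pred=T actual=N -> ctr[1]=2
Ev 5: PC=2 idx=2 pred=T actual=N -> ctr[2]=2
Ev 6: PC=6 idx=0 pred=T actual=N -> ctr[0]=2
Ev 7: PC=1 idx=1 pred=T actual=N -> ctr[1]=1
Ev 8: PC=3 idx=0 pred=T actual=N -> ctr[0]=1
Ev 9: PC=6 idx=0 pred=N actual=T -> ctr[0]=2
Ev 10: PC=2 idx=2 pred=T actual=T -> ctr[2]=3

Answer: T T T T T T T T N T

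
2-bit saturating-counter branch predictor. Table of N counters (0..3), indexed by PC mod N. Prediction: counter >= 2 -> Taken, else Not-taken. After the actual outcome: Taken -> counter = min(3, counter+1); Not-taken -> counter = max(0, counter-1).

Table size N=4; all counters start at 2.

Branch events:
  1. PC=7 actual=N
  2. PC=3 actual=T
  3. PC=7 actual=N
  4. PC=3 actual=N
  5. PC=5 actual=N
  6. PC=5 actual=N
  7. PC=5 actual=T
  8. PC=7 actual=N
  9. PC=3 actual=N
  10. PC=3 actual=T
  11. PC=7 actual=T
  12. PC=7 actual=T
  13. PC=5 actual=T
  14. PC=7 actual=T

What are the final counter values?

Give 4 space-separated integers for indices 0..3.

Ev 1: PC=7 idx=3 pred=T actual=N -> ctr[3]=1
Ev 2: PC=3 idx=3 pred=N actual=T -> ctr[3]=2
Ev 3: PC=7 idx=3 pred=T actual=N -> ctr[3]=1
Ev 4: PC=3 idx=3 pred=N actual=N -> ctr[3]=0
Ev 5: PC=5 idx=1 pred=T actual=N -> ctr[1]=1
Ev 6: PC=5 idx=1 pred=N actual=N -> ctr[1]=0
Ev 7: PC=5 idx=1 pred=N actual=T -> ctr[1]=1
Ev 8: PC=7 idx=3 pred=N actual=N -> ctr[3]=0
Ev 9: PC=3 idx=3 pred=N actual=N -> ctr[3]=0
Ev 10: PC=3 idx=3 pred=N actual=T -> ctr[3]=1
Ev 11: PC=7 idx=3 pred=N actual=T -> ctr[3]=2
Ev 12: PC=7 idx=3 pred=T actual=T -> ctr[3]=3
Ev 13: PC=5 idx=1 pred=N actual=T -> ctr[1]=2
Ev 14: PC=7 idx=3 pred=T actual=T -> ctr[3]=3

Answer: 2 2 2 3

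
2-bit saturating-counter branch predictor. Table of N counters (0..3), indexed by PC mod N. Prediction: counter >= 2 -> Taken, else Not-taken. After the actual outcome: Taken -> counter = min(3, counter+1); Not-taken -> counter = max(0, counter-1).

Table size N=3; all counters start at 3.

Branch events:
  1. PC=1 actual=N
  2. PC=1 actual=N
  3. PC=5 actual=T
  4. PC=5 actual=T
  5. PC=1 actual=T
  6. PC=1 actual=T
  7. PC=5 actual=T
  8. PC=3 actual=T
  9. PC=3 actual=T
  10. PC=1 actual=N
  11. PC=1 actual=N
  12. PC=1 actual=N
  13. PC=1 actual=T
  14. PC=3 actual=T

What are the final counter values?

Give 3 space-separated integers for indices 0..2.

Ev 1: PC=1 idx=1 pred=T actual=N -> ctr[1]=2
Ev 2: PC=1 idx=1 pred=T actual=N -> ctr[1]=1
Ev 3: PC=5 idx=2 pred=T actual=T -> ctr[2]=3
Ev 4: PC=5 idx=2 pred=T actual=T -> ctr[2]=3
Ev 5: PC=1 idx=1 pred=N actual=T -> ctr[1]=2
Ev 6: PC=1 idx=1 pred=T actual=T -> ctr[1]=3
Ev 7: PC=5 idx=2 pred=T actual=T -> ctr[2]=3
Ev 8: PC=3 idx=0 pred=T actual=T -> ctr[0]=3
Ev 9: PC=3 idx=0 pred=T actual=T -> ctr[0]=3
Ev 10: PC=1 idx=1 pred=T actual=N -> ctr[1]=2
Ev 11: PC=1 idx=1 pred=T actual=N -> ctr[1]=1
Ev 12: PC=1 idx=1 pred=N actual=N -> ctr[1]=0
Ev 13: PC=1 idx=1 pred=N actual=T -> ctr[1]=1
Ev 14: PC=3 idx=0 pred=T actual=T -> ctr[0]=3

Answer: 3 1 3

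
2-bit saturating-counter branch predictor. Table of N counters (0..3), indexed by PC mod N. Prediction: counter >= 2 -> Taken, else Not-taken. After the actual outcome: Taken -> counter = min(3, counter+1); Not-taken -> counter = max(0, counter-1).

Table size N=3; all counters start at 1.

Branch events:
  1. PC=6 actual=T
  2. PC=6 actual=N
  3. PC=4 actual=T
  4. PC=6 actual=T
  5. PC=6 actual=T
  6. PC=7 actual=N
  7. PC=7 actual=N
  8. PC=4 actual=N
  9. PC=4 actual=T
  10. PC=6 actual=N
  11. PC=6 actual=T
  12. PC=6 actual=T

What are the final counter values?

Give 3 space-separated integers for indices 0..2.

Answer: 3 1 1

Derivation:
Ev 1: PC=6 idx=0 pred=N actual=T -> ctr[0]=2
Ev 2: PC=6 idx=0 pred=T actual=N -> ctr[0]=1
Ev 3: PC=4 idx=1 pred=N actual=T -> ctr[1]=2
Ev 4: PC=6 idx=0 pred=N actual=T -> ctr[0]=2
Ev 5: PC=6 idx=0 pred=T actual=T -> ctr[0]=3
Ev 6: PC=7 idx=1 pred=T actual=N -> ctr[1]=1
Ev 7: PC=7 idx=1 pred=N actual=N -> ctr[1]=0
Ev 8: PC=4 idx=1 pred=N actual=N -> ctr[1]=0
Ev 9: PC=4 idx=1 pred=N actual=T -> ctr[1]=1
Ev 10: PC=6 idx=0 pred=T actual=N -> ctr[0]=2
Ev 11: PC=6 idx=0 pred=T actual=T -> ctr[0]=3
Ev 12: PC=6 idx=0 pred=T actual=T -> ctr[0]=3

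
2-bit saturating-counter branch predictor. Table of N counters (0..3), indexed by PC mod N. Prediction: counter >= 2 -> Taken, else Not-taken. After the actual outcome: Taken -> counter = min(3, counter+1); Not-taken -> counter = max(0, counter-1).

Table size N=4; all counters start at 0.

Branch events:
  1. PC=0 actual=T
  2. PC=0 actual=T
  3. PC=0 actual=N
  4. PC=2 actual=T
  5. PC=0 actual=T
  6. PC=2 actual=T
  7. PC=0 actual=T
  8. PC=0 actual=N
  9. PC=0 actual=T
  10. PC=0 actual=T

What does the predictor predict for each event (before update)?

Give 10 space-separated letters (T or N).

Answer: N N T N N N T T T T

Derivation:
Ev 1: PC=0 idx=0 pred=N actual=T -> ctr[0]=1
Ev 2: PC=0 idx=0 pred=N actual=T -> ctr[0]=2
Ev 3: PC=0 idx=0 pred=T actual=N -> ctr[0]=1
Ev 4: PC=2 idx=2 pred=N actual=T -> ctr[2]=1
Ev 5: PC=0 idx=0 pred=N actual=T -> ctr[0]=2
Ev 6: PC=2 idx=2 pred=N actual=T -> ctr[2]=2
Ev 7: PC=0 idx=0 pred=T actual=T -> ctr[0]=3
Ev 8: PC=0 idx=0 pred=T actual=N -> ctr[0]=2
Ev 9: PC=0 idx=0 pred=T actual=T -> ctr[0]=3
Ev 10: PC=0 idx=0 pred=T actual=T -> ctr[0]=3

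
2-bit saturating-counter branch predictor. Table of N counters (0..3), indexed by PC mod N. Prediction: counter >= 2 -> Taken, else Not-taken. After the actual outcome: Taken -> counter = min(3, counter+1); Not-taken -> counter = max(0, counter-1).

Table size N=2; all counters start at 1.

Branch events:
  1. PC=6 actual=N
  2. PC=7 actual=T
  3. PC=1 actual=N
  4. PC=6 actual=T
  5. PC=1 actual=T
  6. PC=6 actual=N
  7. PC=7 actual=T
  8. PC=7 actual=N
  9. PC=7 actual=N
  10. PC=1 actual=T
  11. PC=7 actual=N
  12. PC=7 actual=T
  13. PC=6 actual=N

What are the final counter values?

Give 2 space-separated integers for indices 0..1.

Ev 1: PC=6 idx=0 pred=N actual=N -> ctr[0]=0
Ev 2: PC=7 idx=1 pred=N actual=T -> ctr[1]=2
Ev 3: PC=1 idx=1 pred=T actual=N -> ctr[1]=1
Ev 4: PC=6 idx=0 pred=N actual=T -> ctr[0]=1
Ev 5: PC=1 idx=1 pred=N actual=T -> ctr[1]=2
Ev 6: PC=6 idx=0 pred=N actual=N -> ctr[0]=0
Ev 7: PC=7 idx=1 pred=T actual=T -> ctr[1]=3
Ev 8: PC=7 idx=1 pred=T actual=N -> ctr[1]=2
Ev 9: PC=7 idx=1 pred=T actual=N -> ctr[1]=1
Ev 10: PC=1 idx=1 pred=N actual=T -> ctr[1]=2
Ev 11: PC=7 idx=1 pred=T actual=N -> ctr[1]=1
Ev 12: PC=7 idx=1 pred=N actual=T -> ctr[1]=2
Ev 13: PC=6 idx=0 pred=N actual=N -> ctr[0]=0

Answer: 0 2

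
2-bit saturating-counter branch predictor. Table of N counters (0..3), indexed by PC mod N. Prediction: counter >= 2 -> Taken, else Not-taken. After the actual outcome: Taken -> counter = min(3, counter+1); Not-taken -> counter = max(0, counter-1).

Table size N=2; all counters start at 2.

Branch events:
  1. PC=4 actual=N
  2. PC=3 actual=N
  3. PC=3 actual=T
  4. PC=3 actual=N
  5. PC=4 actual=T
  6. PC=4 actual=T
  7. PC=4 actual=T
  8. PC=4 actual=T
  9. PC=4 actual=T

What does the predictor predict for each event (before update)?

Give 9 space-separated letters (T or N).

Ev 1: PC=4 idx=0 pred=T actual=N -> ctr[0]=1
Ev 2: PC=3 idx=1 pred=T actual=N -> ctr[1]=1
Ev 3: PC=3 idx=1 pred=N actual=T -> ctr[1]=2
Ev 4: PC=3 idx=1 pred=T actual=N -> ctr[1]=1
Ev 5: PC=4 idx=0 pred=N actual=T -> ctr[0]=2
Ev 6: PC=4 idx=0 pred=T actual=T -> ctr[0]=3
Ev 7: PC=4 idx=0 pred=T actual=T -> ctr[0]=3
Ev 8: PC=4 idx=0 pred=T actual=T -> ctr[0]=3
Ev 9: PC=4 idx=0 pred=T actual=T -> ctr[0]=3

Answer: T T N T N T T T T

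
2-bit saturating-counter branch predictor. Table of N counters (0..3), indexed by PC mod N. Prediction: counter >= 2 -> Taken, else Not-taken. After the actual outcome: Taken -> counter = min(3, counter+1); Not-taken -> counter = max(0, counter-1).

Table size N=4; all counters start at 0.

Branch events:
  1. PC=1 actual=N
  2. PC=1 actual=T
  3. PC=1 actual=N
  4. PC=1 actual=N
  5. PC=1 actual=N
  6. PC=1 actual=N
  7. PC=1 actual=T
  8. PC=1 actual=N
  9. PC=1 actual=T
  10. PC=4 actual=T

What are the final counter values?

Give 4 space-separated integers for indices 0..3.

Ev 1: PC=1 idx=1 pred=N actual=N -> ctr[1]=0
Ev 2: PC=1 idx=1 pred=N actual=T -> ctr[1]=1
Ev 3: PC=1 idx=1 pred=N actual=N -> ctr[1]=0
Ev 4: PC=1 idx=1 pred=N actual=N -> ctr[1]=0
Ev 5: PC=1 idx=1 pred=N actual=N -> ctr[1]=0
Ev 6: PC=1 idx=1 pred=N actual=N -> ctr[1]=0
Ev 7: PC=1 idx=1 pred=N actual=T -> ctr[1]=1
Ev 8: PC=1 idx=1 pred=N actual=N -> ctr[1]=0
Ev 9: PC=1 idx=1 pred=N actual=T -> ctr[1]=1
Ev 10: PC=4 idx=0 pred=N actual=T -> ctr[0]=1

Answer: 1 1 0 0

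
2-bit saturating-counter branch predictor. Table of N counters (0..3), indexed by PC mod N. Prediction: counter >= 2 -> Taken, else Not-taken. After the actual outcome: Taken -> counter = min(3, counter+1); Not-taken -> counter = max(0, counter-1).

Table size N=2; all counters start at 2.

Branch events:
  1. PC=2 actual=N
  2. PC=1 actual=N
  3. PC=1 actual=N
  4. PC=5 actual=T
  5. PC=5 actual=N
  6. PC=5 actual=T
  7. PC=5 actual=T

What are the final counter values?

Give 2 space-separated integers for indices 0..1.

Ev 1: PC=2 idx=0 pred=T actual=N -> ctr[0]=1
Ev 2: PC=1 idx=1 pred=T actual=N -> ctr[1]=1
Ev 3: PC=1 idx=1 pred=N actual=N -> ctr[1]=0
Ev 4: PC=5 idx=1 pred=N actual=T -> ctr[1]=1
Ev 5: PC=5 idx=1 pred=N actual=N -> ctr[1]=0
Ev 6: PC=5 idx=1 pred=N actual=T -> ctr[1]=1
Ev 7: PC=5 idx=1 pred=N actual=T -> ctr[1]=2

Answer: 1 2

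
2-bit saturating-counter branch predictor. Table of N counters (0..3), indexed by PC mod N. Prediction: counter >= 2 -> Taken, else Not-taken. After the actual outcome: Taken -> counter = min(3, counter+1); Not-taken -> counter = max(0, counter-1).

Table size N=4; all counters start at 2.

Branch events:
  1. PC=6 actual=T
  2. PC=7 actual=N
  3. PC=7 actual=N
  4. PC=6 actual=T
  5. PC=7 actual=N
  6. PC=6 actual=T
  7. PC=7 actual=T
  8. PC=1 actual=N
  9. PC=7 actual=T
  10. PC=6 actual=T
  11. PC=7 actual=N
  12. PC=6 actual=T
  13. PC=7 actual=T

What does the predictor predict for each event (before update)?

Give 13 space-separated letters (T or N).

Answer: T T N T N T N T N T T T N

Derivation:
Ev 1: PC=6 idx=2 pred=T actual=T -> ctr[2]=3
Ev 2: PC=7 idx=3 pred=T actual=N -> ctr[3]=1
Ev 3: PC=7 idx=3 pred=N actual=N -> ctr[3]=0
Ev 4: PC=6 idx=2 pred=T actual=T -> ctr[2]=3
Ev 5: PC=7 idx=3 pred=N actual=N -> ctr[3]=0
Ev 6: PC=6 idx=2 pred=T actual=T -> ctr[2]=3
Ev 7: PC=7 idx=3 pred=N actual=T -> ctr[3]=1
Ev 8: PC=1 idx=1 pred=T actual=N -> ctr[1]=1
Ev 9: PC=7 idx=3 pred=N actual=T -> ctr[3]=2
Ev 10: PC=6 idx=2 pred=T actual=T -> ctr[2]=3
Ev 11: PC=7 idx=3 pred=T actual=N -> ctr[3]=1
Ev 12: PC=6 idx=2 pred=T actual=T -> ctr[2]=3
Ev 13: PC=7 idx=3 pred=N actual=T -> ctr[3]=2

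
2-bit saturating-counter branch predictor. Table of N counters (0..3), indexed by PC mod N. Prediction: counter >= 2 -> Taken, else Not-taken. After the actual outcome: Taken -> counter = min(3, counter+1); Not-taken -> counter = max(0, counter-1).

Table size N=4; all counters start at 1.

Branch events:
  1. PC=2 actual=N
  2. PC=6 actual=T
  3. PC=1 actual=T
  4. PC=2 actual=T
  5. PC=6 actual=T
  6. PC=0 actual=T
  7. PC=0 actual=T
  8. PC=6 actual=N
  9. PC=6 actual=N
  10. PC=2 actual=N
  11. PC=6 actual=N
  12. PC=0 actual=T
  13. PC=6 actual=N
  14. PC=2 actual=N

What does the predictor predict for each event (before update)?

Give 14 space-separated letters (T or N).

Answer: N N N N T N T T T N N T N N

Derivation:
Ev 1: PC=2 idx=2 pred=N actual=N -> ctr[2]=0
Ev 2: PC=6 idx=2 pred=N actual=T -> ctr[2]=1
Ev 3: PC=1 idx=1 pred=N actual=T -> ctr[1]=2
Ev 4: PC=2 idx=2 pred=N actual=T -> ctr[2]=2
Ev 5: PC=6 idx=2 pred=T actual=T -> ctr[2]=3
Ev 6: PC=0 idx=0 pred=N actual=T -> ctr[0]=2
Ev 7: PC=0 idx=0 pred=T actual=T -> ctr[0]=3
Ev 8: PC=6 idx=2 pred=T actual=N -> ctr[2]=2
Ev 9: PC=6 idx=2 pred=T actual=N -> ctr[2]=1
Ev 10: PC=2 idx=2 pred=N actual=N -> ctr[2]=0
Ev 11: PC=6 idx=2 pred=N actual=N -> ctr[2]=0
Ev 12: PC=0 idx=0 pred=T actual=T -> ctr[0]=3
Ev 13: PC=6 idx=2 pred=N actual=N -> ctr[2]=0
Ev 14: PC=2 idx=2 pred=N actual=N -> ctr[2]=0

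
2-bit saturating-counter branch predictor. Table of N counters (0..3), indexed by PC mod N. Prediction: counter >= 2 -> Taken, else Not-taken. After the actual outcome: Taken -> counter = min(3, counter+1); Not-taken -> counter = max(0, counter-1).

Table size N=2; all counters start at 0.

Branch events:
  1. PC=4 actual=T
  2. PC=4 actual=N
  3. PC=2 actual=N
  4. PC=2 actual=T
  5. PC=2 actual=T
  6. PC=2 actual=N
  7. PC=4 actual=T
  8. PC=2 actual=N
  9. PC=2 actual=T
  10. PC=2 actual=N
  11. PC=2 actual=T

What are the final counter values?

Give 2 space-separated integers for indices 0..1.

Ev 1: PC=4 idx=0 pred=N actual=T -> ctr[0]=1
Ev 2: PC=4 idx=0 pred=N actual=N -> ctr[0]=0
Ev 3: PC=2 idx=0 pred=N actual=N -> ctr[0]=0
Ev 4: PC=2 idx=0 pred=N actual=T -> ctr[0]=1
Ev 5: PC=2 idx=0 pred=N actual=T -> ctr[0]=2
Ev 6: PC=2 idx=0 pred=T actual=N -> ctr[0]=1
Ev 7: PC=4 idx=0 pred=N actual=T -> ctr[0]=2
Ev 8: PC=2 idx=0 pred=T actual=N -> ctr[0]=1
Ev 9: PC=2 idx=0 pred=N actual=T -> ctr[0]=2
Ev 10: PC=2 idx=0 pred=T actual=N -> ctr[0]=1
Ev 11: PC=2 idx=0 pred=N actual=T -> ctr[0]=2

Answer: 2 0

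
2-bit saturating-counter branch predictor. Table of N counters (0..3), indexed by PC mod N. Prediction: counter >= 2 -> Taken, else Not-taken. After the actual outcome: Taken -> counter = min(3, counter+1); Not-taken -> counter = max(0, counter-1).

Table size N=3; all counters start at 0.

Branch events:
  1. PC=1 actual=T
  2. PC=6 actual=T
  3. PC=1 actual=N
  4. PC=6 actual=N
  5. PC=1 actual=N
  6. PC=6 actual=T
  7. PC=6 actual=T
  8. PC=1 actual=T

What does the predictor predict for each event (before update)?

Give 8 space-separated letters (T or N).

Answer: N N N N N N N N

Derivation:
Ev 1: PC=1 idx=1 pred=N actual=T -> ctr[1]=1
Ev 2: PC=6 idx=0 pred=N actual=T -> ctr[0]=1
Ev 3: PC=1 idx=1 pred=N actual=N -> ctr[1]=0
Ev 4: PC=6 idx=0 pred=N actual=N -> ctr[0]=0
Ev 5: PC=1 idx=1 pred=N actual=N -> ctr[1]=0
Ev 6: PC=6 idx=0 pred=N actual=T -> ctr[0]=1
Ev 7: PC=6 idx=0 pred=N actual=T -> ctr[0]=2
Ev 8: PC=1 idx=1 pred=N actual=T -> ctr[1]=1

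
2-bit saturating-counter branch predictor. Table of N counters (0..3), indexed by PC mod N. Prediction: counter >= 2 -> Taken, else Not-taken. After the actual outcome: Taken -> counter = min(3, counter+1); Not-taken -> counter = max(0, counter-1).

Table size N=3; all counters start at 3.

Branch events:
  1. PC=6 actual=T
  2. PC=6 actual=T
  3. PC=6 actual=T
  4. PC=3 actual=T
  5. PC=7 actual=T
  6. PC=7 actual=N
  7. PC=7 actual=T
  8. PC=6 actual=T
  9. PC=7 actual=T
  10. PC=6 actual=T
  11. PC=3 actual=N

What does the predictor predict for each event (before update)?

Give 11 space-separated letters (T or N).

Ev 1: PC=6 idx=0 pred=T actual=T -> ctr[0]=3
Ev 2: PC=6 idx=0 pred=T actual=T -> ctr[0]=3
Ev 3: PC=6 idx=0 pred=T actual=T -> ctr[0]=3
Ev 4: PC=3 idx=0 pred=T actual=T -> ctr[0]=3
Ev 5: PC=7 idx=1 pred=T actual=T -> ctr[1]=3
Ev 6: PC=7 idx=1 pred=T actual=N -> ctr[1]=2
Ev 7: PC=7 idx=1 pred=T actual=T -> ctr[1]=3
Ev 8: PC=6 idx=0 pred=T actual=T -> ctr[0]=3
Ev 9: PC=7 idx=1 pred=T actual=T -> ctr[1]=3
Ev 10: PC=6 idx=0 pred=T actual=T -> ctr[0]=3
Ev 11: PC=3 idx=0 pred=T actual=N -> ctr[0]=2

Answer: T T T T T T T T T T T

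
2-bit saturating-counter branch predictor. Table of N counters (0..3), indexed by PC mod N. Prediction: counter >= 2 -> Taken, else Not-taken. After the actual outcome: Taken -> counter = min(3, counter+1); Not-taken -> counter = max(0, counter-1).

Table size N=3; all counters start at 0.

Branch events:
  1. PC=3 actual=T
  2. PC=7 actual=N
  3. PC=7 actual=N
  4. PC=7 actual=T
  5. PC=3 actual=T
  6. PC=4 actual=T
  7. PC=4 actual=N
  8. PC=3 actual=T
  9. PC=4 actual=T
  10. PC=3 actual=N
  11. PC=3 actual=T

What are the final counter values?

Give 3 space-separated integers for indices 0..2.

Answer: 3 2 0

Derivation:
Ev 1: PC=3 idx=0 pred=N actual=T -> ctr[0]=1
Ev 2: PC=7 idx=1 pred=N actual=N -> ctr[1]=0
Ev 3: PC=7 idx=1 pred=N actual=N -> ctr[1]=0
Ev 4: PC=7 idx=1 pred=N actual=T -> ctr[1]=1
Ev 5: PC=3 idx=0 pred=N actual=T -> ctr[0]=2
Ev 6: PC=4 idx=1 pred=N actual=T -> ctr[1]=2
Ev 7: PC=4 idx=1 pred=T actual=N -> ctr[1]=1
Ev 8: PC=3 idx=0 pred=T actual=T -> ctr[0]=3
Ev 9: PC=4 idx=1 pred=N actual=T -> ctr[1]=2
Ev 10: PC=3 idx=0 pred=T actual=N -> ctr[0]=2
Ev 11: PC=3 idx=0 pred=T actual=T -> ctr[0]=3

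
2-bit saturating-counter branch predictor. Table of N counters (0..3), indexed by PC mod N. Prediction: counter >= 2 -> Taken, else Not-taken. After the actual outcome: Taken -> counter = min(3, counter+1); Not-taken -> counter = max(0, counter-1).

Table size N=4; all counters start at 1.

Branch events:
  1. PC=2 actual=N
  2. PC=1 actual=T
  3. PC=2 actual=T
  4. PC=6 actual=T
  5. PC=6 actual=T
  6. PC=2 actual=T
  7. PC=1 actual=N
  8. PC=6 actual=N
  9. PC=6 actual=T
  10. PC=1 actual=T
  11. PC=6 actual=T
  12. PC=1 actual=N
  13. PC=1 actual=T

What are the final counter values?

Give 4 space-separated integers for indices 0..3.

Ev 1: PC=2 idx=2 pred=N actual=N -> ctr[2]=0
Ev 2: PC=1 idx=1 pred=N actual=T -> ctr[1]=2
Ev 3: PC=2 idx=2 pred=N actual=T -> ctr[2]=1
Ev 4: PC=6 idx=2 pred=N actual=T -> ctr[2]=2
Ev 5: PC=6 idx=2 pred=T actual=T -> ctr[2]=3
Ev 6: PC=2 idx=2 pred=T actual=T -> ctr[2]=3
Ev 7: PC=1 idx=1 pred=T actual=N -> ctr[1]=1
Ev 8: PC=6 idx=2 pred=T actual=N -> ctr[2]=2
Ev 9: PC=6 idx=2 pred=T actual=T -> ctr[2]=3
Ev 10: PC=1 idx=1 pred=N actual=T -> ctr[1]=2
Ev 11: PC=6 idx=2 pred=T actual=T -> ctr[2]=3
Ev 12: PC=1 idx=1 pred=T actual=N -> ctr[1]=1
Ev 13: PC=1 idx=1 pred=N actual=T -> ctr[1]=2

Answer: 1 2 3 1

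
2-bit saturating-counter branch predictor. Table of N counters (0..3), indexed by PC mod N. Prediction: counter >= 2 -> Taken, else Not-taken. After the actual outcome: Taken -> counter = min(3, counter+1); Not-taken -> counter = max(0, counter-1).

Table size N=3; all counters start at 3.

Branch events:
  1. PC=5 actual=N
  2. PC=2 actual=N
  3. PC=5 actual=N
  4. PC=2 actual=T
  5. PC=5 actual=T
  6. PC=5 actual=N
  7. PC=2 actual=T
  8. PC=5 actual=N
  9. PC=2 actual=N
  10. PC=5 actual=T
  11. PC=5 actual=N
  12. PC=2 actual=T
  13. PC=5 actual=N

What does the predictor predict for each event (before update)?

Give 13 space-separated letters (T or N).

Ev 1: PC=5 idx=2 pred=T actual=N -> ctr[2]=2
Ev 2: PC=2 idx=2 pred=T actual=N -> ctr[2]=1
Ev 3: PC=5 idx=2 pred=N actual=N -> ctr[2]=0
Ev 4: PC=2 idx=2 pred=N actual=T -> ctr[2]=1
Ev 5: PC=5 idx=2 pred=N actual=T -> ctr[2]=2
Ev 6: PC=5 idx=2 pred=T actual=N -> ctr[2]=1
Ev 7: PC=2 idx=2 pred=N actual=T -> ctr[2]=2
Ev 8: PC=5 idx=2 pred=T actual=N -> ctr[2]=1
Ev 9: PC=2 idx=2 pred=N actual=N -> ctr[2]=0
Ev 10: PC=5 idx=2 pred=N actual=T -> ctr[2]=1
Ev 11: PC=5 idx=2 pred=N actual=N -> ctr[2]=0
Ev 12: PC=2 idx=2 pred=N actual=T -> ctr[2]=1
Ev 13: PC=5 idx=2 pred=N actual=N -> ctr[2]=0

Answer: T T N N N T N T N N N N N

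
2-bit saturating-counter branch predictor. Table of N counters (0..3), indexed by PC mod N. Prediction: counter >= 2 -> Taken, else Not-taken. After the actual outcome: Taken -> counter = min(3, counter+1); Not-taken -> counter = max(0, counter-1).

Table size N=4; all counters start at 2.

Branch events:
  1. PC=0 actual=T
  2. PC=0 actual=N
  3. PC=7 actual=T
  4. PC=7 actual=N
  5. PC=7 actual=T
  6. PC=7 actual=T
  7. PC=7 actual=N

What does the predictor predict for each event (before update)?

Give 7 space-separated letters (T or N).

Answer: T T T T T T T

Derivation:
Ev 1: PC=0 idx=0 pred=T actual=T -> ctr[0]=3
Ev 2: PC=0 idx=0 pred=T actual=N -> ctr[0]=2
Ev 3: PC=7 idx=3 pred=T actual=T -> ctr[3]=3
Ev 4: PC=7 idx=3 pred=T actual=N -> ctr[3]=2
Ev 5: PC=7 idx=3 pred=T actual=T -> ctr[3]=3
Ev 6: PC=7 idx=3 pred=T actual=T -> ctr[3]=3
Ev 7: PC=7 idx=3 pred=T actual=N -> ctr[3]=2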